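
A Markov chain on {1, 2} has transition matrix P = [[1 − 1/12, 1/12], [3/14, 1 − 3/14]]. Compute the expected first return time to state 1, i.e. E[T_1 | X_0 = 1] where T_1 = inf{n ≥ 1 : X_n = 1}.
E[T_1 | X_0 = 1] = 1/π_1 = 25/18

For an irreducible recurrent Markov chain with stationary distribution π, E[T_i | X_0 = i] = 1/π_i (Kac's formula). Here π_1 = (3/14)/(1/12 + 3/14) = (3/14)/(25/84) = 18/25, so E[T_1 | X_0 = 1] = 1/π_1 = (1/12 + 3/14)/(3/14) = (25/84)/(3/14) = 25/18.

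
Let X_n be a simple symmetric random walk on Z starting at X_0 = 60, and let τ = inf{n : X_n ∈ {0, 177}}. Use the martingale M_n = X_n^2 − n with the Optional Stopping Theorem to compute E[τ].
E[τ] = 7020

M_n = X_n^2 − n is a martingale (since E[X_{n+1}^2 | F_n] = X_n^2 + 1). By OST (τ has finite mean in a bounded region), E[M_τ] = E[M_0] = X_0^2 − 0 = 60^2 = 3600. Also E[M_τ] = E[X_τ^2] − E[τ]. The walk exits at 0 or 177, with P(hit 177 first) = 60/177, so E[X_τ^2] = 177^2 · 60/177 + 0 = 10620. Thus E[τ] = E[X_τ^2] − E[M_τ] = 10620 − 3600 = 7020 = 60(177 − 60) = 7020.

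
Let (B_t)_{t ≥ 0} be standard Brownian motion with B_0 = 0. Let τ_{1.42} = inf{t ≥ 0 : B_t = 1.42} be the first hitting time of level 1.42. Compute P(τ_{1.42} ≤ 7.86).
P(τ_{1.42} ≤ 7.86) = 2(1 − Φ(1.42/√7.86)) = 2(1 − Φ(0.5065)) ≈ 0.6125

By the reflection principle for standard BM, P(τ_b ≤ t) = 2 · P(B_t ≥ b). Since B_t ~ N(0, t), P(B_t ≥ 1.42) = 1 − Φ(1.42/√t) = 1 − Φ(1.42/√7.86) = 1 − Φ(0.5065) ≈ 0.30625. Doubling: P(τ_{1.42} ≤ 7.86) ≈ 2 · 0.30625 = 0.61250 ≈ 0.6125.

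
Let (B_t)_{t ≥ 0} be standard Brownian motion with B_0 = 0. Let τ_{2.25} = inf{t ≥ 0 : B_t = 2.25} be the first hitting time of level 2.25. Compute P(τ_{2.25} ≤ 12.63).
P(τ_{2.25} ≤ 12.63) = 2(1 − Φ(2.25/√12.63)) = 2(1 − Φ(0.6331)) ≈ 0.5267

By the reflection principle for standard BM, P(τ_b ≤ t) = 2 · P(B_t ≥ b). Since B_t ~ N(0, t), P(B_t ≥ 2.25) = 1 − Φ(2.25/√t) = 1 − Φ(2.25/√12.63) = 1 − Φ(0.6331) ≈ 0.26333. Doubling: P(τ_{2.25} ≤ 12.63) ≈ 2 · 0.26333 = 0.52666 ≈ 0.5267.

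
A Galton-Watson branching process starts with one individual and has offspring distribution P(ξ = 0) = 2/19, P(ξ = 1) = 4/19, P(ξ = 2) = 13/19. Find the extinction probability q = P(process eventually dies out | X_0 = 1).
q = 2/13

The pgf is f(s) = 2/19 + 4/19·s + 13/19·s². The extinction probability q is the smallest fixed point of f in [0, 1]. Setting s = f(s):
  13/19·s² + (4/19 − 1)·s + 2/19 = 0
  13/19·s² − (2/19 + 13/19)·s + 2/19 = 0
which factors as (s − 1)·(13/19·s − 2/19) = 0, giving roots s = 1 and s = (2/19)/(13/19) = 2/13.
Mean offspring μ = 4/19 + 2·13/19 = 30/19 > 1 (supercritical), so q < 1. The extinction probability is the smaller root: q = (2/19)/(13/19) = 2/13.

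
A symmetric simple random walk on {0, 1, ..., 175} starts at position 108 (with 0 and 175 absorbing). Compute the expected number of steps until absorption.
E[τ | X_0 = 108] = 7236

Let v_k = E[τ | X_0 = k]. Boundary: v_0 = v_175 = 0. Recurrence: v_k = 1 + (v_{k-1} + v_{k+1})/2 for 1 ≤ k ≤ 174. The particular solution to v_k − (v_{k-1} + v_{k+1})/2 = 1 is v_k = −k^2. Adding homogeneous solution A + B k and matching boundaries gives v_k = k (175 − k). Substituting k = 108: v_108 = 108 · 67 = 7236.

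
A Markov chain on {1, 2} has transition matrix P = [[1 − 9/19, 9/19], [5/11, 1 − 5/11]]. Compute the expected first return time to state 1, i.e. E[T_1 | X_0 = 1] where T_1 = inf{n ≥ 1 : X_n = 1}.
E[T_1 | X_0 = 1] = 1/π_1 = 194/95

For an irreducible recurrent Markov chain with stationary distribution π, E[T_i | X_0 = i] = 1/π_i (Kac's formula). Here π_1 = (5/11)/(9/19 + 5/11) = (5/11)/(194/209) = 95/194, so E[T_1 | X_0 = 1] = 1/π_1 = (9/19 + 5/11)/(5/11) = (194/209)/(5/11) = 194/95.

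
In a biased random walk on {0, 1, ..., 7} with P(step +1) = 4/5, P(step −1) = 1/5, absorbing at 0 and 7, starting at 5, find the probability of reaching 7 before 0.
P(hit 7 before 0) = (1 − (1/4)^5) / (1 − (1/4)^7) = 5456/5461

Let u_k denote P(reach 7 before 0 | start at k). Boundary: u_0 = 0, u_7 = 1. Recurrence: u_k = 4/5·u_{k+1} + 1/5·u_{k-1} for 1 ≤ k ≤ 6. Try u_k = A + B·r^k with r = q/p = (1/5)/(4/5) = 1/4. Substitution satisfies the recurrence; boundary conditions give:
  u_k = (1 − r^k) / (1 − r^N) = (1 − (1/4)^5) / (1 − (1/4)^7) = 5456/5461.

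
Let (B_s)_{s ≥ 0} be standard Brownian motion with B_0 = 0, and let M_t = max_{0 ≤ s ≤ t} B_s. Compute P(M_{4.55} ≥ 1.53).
P(M_{4.55} ≥ 1.53) = 2·P(B_{4.55} ≥ 1.53) = 2(1 − Φ(1.53/√4.55)) ≈ 0.4732

By the reflection principle for Brownian motion, P(M_t ≥ a) = 2 · P(B_t ≥ a) for a ≥ 0. Since B_t ~ N(0, t), P(B_t ≥ 1.53) = 1 − Φ(1.53/√t) = 1 − Φ(1.53/√4.55) = 1 − Φ(0.7173). So
  P(M_{4.55} ≥ 1.53) = 2(1 − Φ(0.7173)) ≈ 0.4732.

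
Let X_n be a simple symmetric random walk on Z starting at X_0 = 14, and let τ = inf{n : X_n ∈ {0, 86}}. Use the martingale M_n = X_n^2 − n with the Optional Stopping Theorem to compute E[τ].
E[τ] = 1008

M_n = X_n^2 − n is a martingale (since E[X_{n+1}^2 | F_n] = X_n^2 + 1). By OST (τ has finite mean in a bounded region), E[M_τ] = E[M_0] = X_0^2 − 0 = 14^2 = 196. Also E[M_τ] = E[X_τ^2] − E[τ]. The walk exits at 0 or 86, with P(hit 86 first) = 14/86, so E[X_τ^2] = 86^2 · 14/86 + 0 = 1204. Thus E[τ] = E[X_τ^2] − E[M_τ] = 1204 − 196 = 1008 = 14(86 − 14) = 1008.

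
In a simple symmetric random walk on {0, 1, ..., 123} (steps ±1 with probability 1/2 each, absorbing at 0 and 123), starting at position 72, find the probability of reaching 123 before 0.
P(hit 123 before 0) = 72/123 = 24/41

Let u_k = P(hit 123 before 0 | start at k). Then u_0 = 0, u_123 = 1, and u_k = u_{k-1}/2 + u_{k+1}/2 for 1 ≤ k ≤ 122. This harmonic recurrence is solved by u_k = k/123, giving u_72 = 72/123 = 24/41.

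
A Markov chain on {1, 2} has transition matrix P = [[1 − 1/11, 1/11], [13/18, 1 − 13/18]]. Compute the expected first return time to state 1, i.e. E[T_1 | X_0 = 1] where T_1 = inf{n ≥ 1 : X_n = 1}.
E[T_1 | X_0 = 1] = 1/π_1 = 161/143

For an irreducible recurrent Markov chain with stationary distribution π, E[T_i | X_0 = i] = 1/π_i (Kac's formula). Here π_1 = (13/18)/(1/11 + 13/18) = (13/18)/(161/198) = 143/161, so E[T_1 | X_0 = 1] = 1/π_1 = (1/11 + 13/18)/(13/18) = (161/198)/(13/18) = 161/143.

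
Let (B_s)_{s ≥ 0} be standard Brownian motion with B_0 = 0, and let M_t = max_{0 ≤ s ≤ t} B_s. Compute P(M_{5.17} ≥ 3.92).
P(M_{5.17} ≥ 3.92) = 2·P(B_{5.17} ≥ 3.92) = 2(1 − Φ(3.92/√5.17)) ≈ 0.0847

By the reflection principle for Brownian motion, P(M_t ≥ a) = 2 · P(B_t ≥ a) for a ≥ 0. Since B_t ~ N(0, t), P(B_t ≥ 3.92) = 1 − Φ(3.92/√t) = 1 − Φ(3.92/√5.17) = 1 − Φ(1.7240). So
  P(M_{5.17} ≥ 3.92) = 2(1 − Φ(1.7240)) ≈ 0.0847.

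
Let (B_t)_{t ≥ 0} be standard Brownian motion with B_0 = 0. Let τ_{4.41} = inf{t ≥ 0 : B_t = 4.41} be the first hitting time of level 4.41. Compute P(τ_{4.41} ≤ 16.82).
P(τ_{4.41} ≤ 16.82) = 2(1 − Φ(4.41/√16.82)) = 2(1 − Φ(1.0753)) ≈ 0.2822

By the reflection principle for standard BM, P(τ_b ≤ t) = 2 · P(B_t ≥ b). Since B_t ~ N(0, t), P(B_t ≥ 4.41) = 1 − Φ(4.41/√t) = 1 − Φ(4.41/√16.82) = 1 − Φ(1.0753) ≈ 0.14112. Doubling: P(τ_{4.41} ≤ 16.82) ≈ 2 · 0.14112 = 0.28224 ≈ 0.2822.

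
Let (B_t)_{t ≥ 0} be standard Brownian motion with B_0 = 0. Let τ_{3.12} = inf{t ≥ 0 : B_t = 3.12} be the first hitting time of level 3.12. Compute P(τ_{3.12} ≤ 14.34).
P(τ_{3.12} ≤ 14.34) = 2(1 − Φ(3.12/√14.34)) = 2(1 − Φ(0.8239)) ≈ 0.4100

By the reflection principle for standard BM, P(τ_b ≤ t) = 2 · P(B_t ≥ b). Since B_t ~ N(0, t), P(B_t ≥ 3.12) = 1 − Φ(3.12/√t) = 1 − Φ(3.12/√14.34) = 1 − Φ(0.8239) ≈ 0.20500. Doubling: P(τ_{3.12} ≤ 14.34) ≈ 2 · 0.20500 = 0.41000 ≈ 0.4100.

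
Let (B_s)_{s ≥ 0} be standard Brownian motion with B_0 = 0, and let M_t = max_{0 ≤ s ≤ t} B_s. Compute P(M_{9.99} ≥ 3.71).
P(M_{9.99} ≥ 3.71) = 2·P(B_{9.99} ≥ 3.71) = 2(1 − Φ(3.71/√9.99)) ≈ 0.2405

By the reflection principle for Brownian motion, P(M_t ≥ a) = 2 · P(B_t ≥ a) for a ≥ 0. Since B_t ~ N(0, t), P(B_t ≥ 3.71) = 1 − Φ(3.71/√t) = 1 − Φ(3.71/√9.99) = 1 − Φ(1.1738). So
  P(M_{9.99} ≥ 3.71) = 2(1 − Φ(1.1738)) ≈ 0.2405.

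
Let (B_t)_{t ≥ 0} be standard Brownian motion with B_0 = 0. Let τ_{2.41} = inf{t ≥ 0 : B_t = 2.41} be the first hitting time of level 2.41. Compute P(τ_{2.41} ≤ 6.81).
P(τ_{2.41} ≤ 6.81) = 2(1 − Φ(2.41/√6.81)) = 2(1 − Φ(0.9235)) ≈ 0.3557

By the reflection principle for standard BM, P(τ_b ≤ t) = 2 · P(B_t ≥ b). Since B_t ~ N(0, t), P(B_t ≥ 2.41) = 1 − Φ(2.41/√t) = 1 − Φ(2.41/√6.81) = 1 − Φ(0.9235) ≈ 0.17787. Doubling: P(τ_{2.41} ≤ 6.81) ≈ 2 · 0.17787 = 0.35574 ≈ 0.3557.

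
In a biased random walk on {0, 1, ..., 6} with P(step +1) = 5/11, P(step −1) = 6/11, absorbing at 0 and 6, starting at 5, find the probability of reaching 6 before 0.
P(hit 6 before 0) = (1 − (6/5)^5) / (1 − (6/5)^6) = 23255/31031

Let u_k denote P(reach 6 before 0 | start at k). Boundary: u_0 = 0, u_6 = 1. Recurrence: u_k = 5/11·u_{k+1} + 6/11·u_{k-1} for 1 ≤ k ≤ 5. Try u_k = A + B·r^k with r = q/p = (6/11)/(5/11) = 6/5. Substitution satisfies the recurrence; boundary conditions give:
  u_k = (1 − r^k) / (1 − r^N) = (1 − (6/5)^5) / (1 − (6/5)^6) = 23255/31031.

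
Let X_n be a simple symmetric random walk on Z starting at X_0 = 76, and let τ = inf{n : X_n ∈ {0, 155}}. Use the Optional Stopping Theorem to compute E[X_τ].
E[X_τ] = 76

X_n is a martingale and τ is a bounded-mean stopping time (indeed τ is finite a.s. with bounded expectation since the walk is in a bounded region). By the OST, E[X_τ] = E[X_0] = 76. Equivalently: E[X_τ] = 155 · P(hit 155 first) + 0 · P(hit 0 first) = 155 · (76/155) = 76.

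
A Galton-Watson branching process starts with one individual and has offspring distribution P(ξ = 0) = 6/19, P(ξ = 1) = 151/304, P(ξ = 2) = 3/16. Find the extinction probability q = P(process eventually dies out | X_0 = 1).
q = 1

Mean offspring μ = 0·6/19 + 1·151/304 + 2·3/16 = 265/304 ≤ 1. For μ ≤ 1 with offspring not concentrated at 1, the Galton-Watson process goes extinct almost surely, so q = 1.
(Algebraic check: The pgf is f(s) = 6/19 + 151/304·s + 3/16·s². The extinction probability q is the smallest fixed point of f in [0, 1]. Setting s = f(s):
  3/16·s² + (151/304 − 1)·s + 6/19 = 0
  3/16·s² − (6/19 + 3/16)·s + 6/19 = 0
which factors as (s − 1)·(3/16·s − 6/19) = 0, giving roots s = 1 and s = (6/19)/(3/16) = 32/19. Since 32/19 ≥ 1, the smallest root in [0, 1] is s = 1.)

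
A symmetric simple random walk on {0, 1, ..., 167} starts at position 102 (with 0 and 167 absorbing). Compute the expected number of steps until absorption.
E[τ | X_0 = 102] = 6630

Let v_k = E[τ | X_0 = k]. Boundary: v_0 = v_167 = 0. Recurrence: v_k = 1 + (v_{k-1} + v_{k+1})/2 for 1 ≤ k ≤ 166. The particular solution to v_k − (v_{k-1} + v_{k+1})/2 = 1 is v_k = −k^2. Adding homogeneous solution A + B k and matching boundaries gives v_k = k (167 − k). Substituting k = 102: v_102 = 102 · 65 = 6630.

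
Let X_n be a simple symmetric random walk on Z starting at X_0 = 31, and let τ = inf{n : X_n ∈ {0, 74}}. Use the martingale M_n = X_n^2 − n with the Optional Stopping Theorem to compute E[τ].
E[τ] = 1333

M_n = X_n^2 − n is a martingale (since E[X_{n+1}^2 | F_n] = X_n^2 + 1). By OST (τ has finite mean in a bounded region), E[M_τ] = E[M_0] = X_0^2 − 0 = 31^2 = 961. Also E[M_τ] = E[X_τ^2] − E[τ]. The walk exits at 0 or 74, with P(hit 74 first) = 31/74, so E[X_τ^2] = 74^2 · 31/74 + 0 = 2294. Thus E[τ] = E[X_τ^2] − E[M_τ] = 2294 − 961 = 1333 = 31(74 − 31) = 1333.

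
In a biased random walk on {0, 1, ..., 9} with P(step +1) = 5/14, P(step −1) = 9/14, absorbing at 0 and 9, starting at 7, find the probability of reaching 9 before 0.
P(hit 9 before 0) = (1 − (9/5)^7) / (1 − (9/5)^9) = 29405275/96366841

Let u_k denote P(reach 9 before 0 | start at k). Boundary: u_0 = 0, u_9 = 1. Recurrence: u_k = 5/14·u_{k+1} + 9/14·u_{k-1} for 1 ≤ k ≤ 8. Try u_k = A + B·r^k with r = q/p = (9/14)/(5/14) = 9/5. Substitution satisfies the recurrence; boundary conditions give:
  u_k = (1 − r^k) / (1 − r^N) = (1 − (9/5)^7) / (1 − (9/5)^9) = 29405275/96366841.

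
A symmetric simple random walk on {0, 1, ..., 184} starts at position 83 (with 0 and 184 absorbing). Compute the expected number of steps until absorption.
E[τ | X_0 = 83] = 8383

Let v_k = E[τ | X_0 = k]. Boundary: v_0 = v_184 = 0. Recurrence: v_k = 1 + (v_{k-1} + v_{k+1})/2 for 1 ≤ k ≤ 183. The particular solution to v_k − (v_{k-1} + v_{k+1})/2 = 1 is v_k = −k^2. Adding homogeneous solution A + B k and matching boundaries gives v_k = k (184 − k). Substituting k = 83: v_83 = 83 · 101 = 8383.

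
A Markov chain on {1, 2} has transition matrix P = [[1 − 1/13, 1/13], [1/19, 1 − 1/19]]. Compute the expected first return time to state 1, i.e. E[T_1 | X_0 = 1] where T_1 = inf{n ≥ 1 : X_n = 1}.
E[T_1 | X_0 = 1] = 1/π_1 = 32/13

For an irreducible recurrent Markov chain with stationary distribution π, E[T_i | X_0 = i] = 1/π_i (Kac's formula). Here π_1 = (1/19)/(1/13 + 1/19) = (1/19)/(32/247) = 13/32, so E[T_1 | X_0 = 1] = 1/π_1 = (1/13 + 1/19)/(1/19) = (32/247)/(1/19) = 32/13.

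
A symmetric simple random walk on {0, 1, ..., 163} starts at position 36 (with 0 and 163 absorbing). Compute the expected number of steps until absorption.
E[τ | X_0 = 36] = 4572

Let v_k = E[τ | X_0 = k]. Boundary: v_0 = v_163 = 0. Recurrence: v_k = 1 + (v_{k-1} + v_{k+1})/2 for 1 ≤ k ≤ 162. The particular solution to v_k − (v_{k-1} + v_{k+1})/2 = 1 is v_k = −k^2. Adding homogeneous solution A + B k and matching boundaries gives v_k = k (163 − k). Substituting k = 36: v_36 = 36 · 127 = 4572.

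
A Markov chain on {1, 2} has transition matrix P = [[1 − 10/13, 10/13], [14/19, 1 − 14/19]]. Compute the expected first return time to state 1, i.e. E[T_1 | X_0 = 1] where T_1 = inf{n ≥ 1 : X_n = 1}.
E[T_1 | X_0 = 1] = 1/π_1 = 186/91

For an irreducible recurrent Markov chain with stationary distribution π, E[T_i | X_0 = i] = 1/π_i (Kac's formula). Here π_1 = (14/19)/(10/13 + 14/19) = (14/19)/(372/247) = 91/186, so E[T_1 | X_0 = 1] = 1/π_1 = (10/13 + 14/19)/(14/19) = (372/247)/(14/19) = 186/91.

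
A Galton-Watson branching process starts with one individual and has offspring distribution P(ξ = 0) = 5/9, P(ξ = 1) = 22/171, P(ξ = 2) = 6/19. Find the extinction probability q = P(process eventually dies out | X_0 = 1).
q = 1

Mean offspring μ = 0·5/9 + 1·22/171 + 2·6/19 = 130/171 ≤ 1. For μ ≤ 1 with offspring not concentrated at 1, the Galton-Watson process goes extinct almost surely, so q = 1.
(Algebraic check: The pgf is f(s) = 5/9 + 22/171·s + 6/19·s². The extinction probability q is the smallest fixed point of f in [0, 1]. Setting s = f(s):
  6/19·s² + (22/171 − 1)·s + 5/9 = 0
  6/19·s² − (5/9 + 6/19)·s + 5/9 = 0
which factors as (s − 1)·(6/19·s − 5/9) = 0, giving roots s = 1 and s = (5/9)/(6/19) = 95/54. Since 95/54 ≥ 1, the smallest root in [0, 1] is s = 1.)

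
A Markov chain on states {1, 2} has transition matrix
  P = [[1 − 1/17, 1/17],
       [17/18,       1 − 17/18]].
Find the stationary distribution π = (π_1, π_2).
π_1 = 289/307, π_2 = 18/307

Solve πP = π with π_1 + π_2 = 1. From πP = π: π_1 · (1 − 1/17) + π_2 · 17/18 = π_1 ⇒ π_2 · 17/18 = π_1 · 1/17 ⇒ π_2/π_1 = (1/17)/(17/18) = 18/289. Together with π_1 + π_2 = 1:
  π_1 = (17/18)/(1/17 + 17/18) = (17/18)/(307/306) = 289/307,
  π_2 = (1/17)/(1/17 + 17/18) = (1/17)/(307/306) = 18/307.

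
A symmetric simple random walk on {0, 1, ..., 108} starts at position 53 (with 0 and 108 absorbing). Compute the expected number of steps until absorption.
E[τ | X_0 = 53] = 2915

Let v_k = E[τ | X_0 = k]. Boundary: v_0 = v_108 = 0. Recurrence: v_k = 1 + (v_{k-1} + v_{k+1})/2 for 1 ≤ k ≤ 107. The particular solution to v_k − (v_{k-1} + v_{k+1})/2 = 1 is v_k = −k^2. Adding homogeneous solution A + B k and matching boundaries gives v_k = k (108 − k). Substituting k = 53: v_53 = 53 · 55 = 2915.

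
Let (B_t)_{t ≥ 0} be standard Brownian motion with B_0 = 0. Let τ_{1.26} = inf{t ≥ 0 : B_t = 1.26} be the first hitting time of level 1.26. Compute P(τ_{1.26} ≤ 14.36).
P(τ_{1.26} ≤ 14.36) = 2(1 − Φ(1.26/√14.36)) = 2(1 − Φ(0.3325)) ≈ 0.7395

By the reflection principle for standard BM, P(τ_b ≤ t) = 2 · P(B_t ≥ b). Since B_t ~ N(0, t), P(B_t ≥ 1.26) = 1 − Φ(1.26/√t) = 1 − Φ(1.26/√14.36) = 1 − Φ(0.3325) ≈ 0.36976. Doubling: P(τ_{1.26} ≤ 14.36) ≈ 2 · 0.36976 = 0.73952 ≈ 0.7395.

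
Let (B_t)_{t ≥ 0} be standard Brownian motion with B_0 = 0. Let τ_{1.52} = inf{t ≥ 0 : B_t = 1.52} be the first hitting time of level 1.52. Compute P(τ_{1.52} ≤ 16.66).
P(τ_{1.52} ≤ 16.66) = 2(1 − Φ(1.52/√16.66)) = 2(1 − Φ(0.3724)) ≈ 0.7096

By the reflection principle for standard BM, P(τ_b ≤ t) = 2 · P(B_t ≥ b). Since B_t ~ N(0, t), P(B_t ≥ 1.52) = 1 − Φ(1.52/√t) = 1 − Φ(1.52/√16.66) = 1 − Φ(0.3724) ≈ 0.35480. Doubling: P(τ_{1.52} ≤ 16.66) ≈ 2 · 0.35480 = 0.70960 ≈ 0.7096.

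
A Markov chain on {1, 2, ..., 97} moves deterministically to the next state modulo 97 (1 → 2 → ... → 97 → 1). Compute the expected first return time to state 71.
E[T_71 | X_0 = 71] = 97

The chain cycles deterministically, so starting at state 71 it returns in exactly 97 steps. Equivalently, the stationary distribution is uniform π_j = 1/97 for every state j, so by Kac's formula E[T_71] = 1/π_71 = 97.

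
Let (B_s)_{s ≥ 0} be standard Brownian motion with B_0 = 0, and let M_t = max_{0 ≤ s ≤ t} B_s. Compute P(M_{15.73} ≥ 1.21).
P(M_{15.73} ≥ 1.21) = 2·P(B_{15.73} ≥ 1.21) = 2(1 − Φ(1.21/√15.73)) ≈ 0.7603

By the reflection principle for Brownian motion, P(M_t ≥ a) = 2 · P(B_t ≥ a) for a ≥ 0. Since B_t ~ N(0, t), P(B_t ≥ 1.21) = 1 − Φ(1.21/√t) = 1 − Φ(1.21/√15.73) = 1 − Φ(0.3051). So
  P(M_{15.73} ≥ 1.21) = 2(1 − Φ(0.3051)) ≈ 0.7603.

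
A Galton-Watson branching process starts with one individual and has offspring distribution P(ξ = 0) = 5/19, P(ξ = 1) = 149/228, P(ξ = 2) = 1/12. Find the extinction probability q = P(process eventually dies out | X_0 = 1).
q = 1

Mean offspring μ = 0·5/19 + 1·149/228 + 2·1/12 = 187/228 ≤ 1. For μ ≤ 1 with offspring not concentrated at 1, the Galton-Watson process goes extinct almost surely, so q = 1.
(Algebraic check: The pgf is f(s) = 5/19 + 149/228·s + 1/12·s². The extinction probability q is the smallest fixed point of f in [0, 1]. Setting s = f(s):
  1/12·s² + (149/228 − 1)·s + 5/19 = 0
  1/12·s² − (5/19 + 1/12)·s + 5/19 = 0
which factors as (s − 1)·(1/12·s − 5/19) = 0, giving roots s = 1 and s = (5/19)/(1/12) = 60/19. Since 60/19 ≥ 1, the smallest root in [0, 1] is s = 1.)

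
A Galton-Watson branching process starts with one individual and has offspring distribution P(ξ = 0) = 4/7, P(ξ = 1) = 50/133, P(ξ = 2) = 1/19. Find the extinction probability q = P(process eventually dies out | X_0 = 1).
q = 1

Mean offspring μ = 0·4/7 + 1·50/133 + 2·1/19 = 64/133 ≤ 1. For μ ≤ 1 with offspring not concentrated at 1, the Galton-Watson process goes extinct almost surely, so q = 1.
(Algebraic check: The pgf is f(s) = 4/7 + 50/133·s + 1/19·s². The extinction probability q is the smallest fixed point of f in [0, 1]. Setting s = f(s):
  1/19·s² + (50/133 − 1)·s + 4/7 = 0
  1/19·s² − (4/7 + 1/19)·s + 4/7 = 0
which factors as (s − 1)·(1/19·s − 4/7) = 0, giving roots s = 1 and s = (4/7)/(1/19) = 76/7. Since 76/7 ≥ 1, the smallest root in [0, 1] is s = 1.)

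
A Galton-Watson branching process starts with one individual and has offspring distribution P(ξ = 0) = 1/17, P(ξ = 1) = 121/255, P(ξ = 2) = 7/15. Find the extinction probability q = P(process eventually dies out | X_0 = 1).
q = 15/119

The pgf is f(s) = 1/17 + 121/255·s + 7/15·s². The extinction probability q is the smallest fixed point of f in [0, 1]. Setting s = f(s):
  7/15·s² + (121/255 − 1)·s + 1/17 = 0
  7/15·s² − (1/17 + 7/15)·s + 1/17 = 0
which factors as (s − 1)·(7/15·s − 1/17) = 0, giving roots s = 1 and s = (1/17)/(7/15) = 15/119.
Mean offspring μ = 121/255 + 2·7/15 = 359/255 > 1 (supercritical), so q < 1. The extinction probability is the smaller root: q = (1/17)/(7/15) = 15/119.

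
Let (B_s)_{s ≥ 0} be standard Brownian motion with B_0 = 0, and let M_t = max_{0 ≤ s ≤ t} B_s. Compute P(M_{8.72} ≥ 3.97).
P(M_{8.72} ≥ 3.97) = 2·P(B_{8.72} ≥ 3.97) = 2(1 − Φ(3.97/√8.72)) ≈ 0.1788

By the reflection principle for Brownian motion, P(M_t ≥ a) = 2 · P(B_t ≥ a) for a ≥ 0. Since B_t ~ N(0, t), P(B_t ≥ 3.97) = 1 − Φ(3.97/√t) = 1 − Φ(3.97/√8.72) = 1 − Φ(1.3444). So
  P(M_{8.72} ≥ 3.97) = 2(1 − Φ(1.3444)) ≈ 0.1788.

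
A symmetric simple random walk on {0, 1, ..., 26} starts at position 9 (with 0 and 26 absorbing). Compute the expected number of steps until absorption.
E[τ | X_0 = 9] = 153

Let v_k = E[τ | X_0 = k]. Boundary: v_0 = v_26 = 0. Recurrence: v_k = 1 + (v_{k-1} + v_{k+1})/2 for 1 ≤ k ≤ 25. The particular solution to v_k − (v_{k-1} + v_{k+1})/2 = 1 is v_k = −k^2. Adding homogeneous solution A + B k and matching boundaries gives v_k = k (26 − k). Substituting k = 9: v_9 = 9 · 17 = 153.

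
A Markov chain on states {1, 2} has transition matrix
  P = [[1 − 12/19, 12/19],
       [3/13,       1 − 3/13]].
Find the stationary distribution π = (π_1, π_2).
π_1 = 19/71, π_2 = 52/71

Solve πP = π with π_1 + π_2 = 1. From πP = π: π_1 · (1 − 12/19) + π_2 · 3/13 = π_1 ⇒ π_2 · 3/13 = π_1 · 12/19 ⇒ π_2/π_1 = (12/19)/(3/13) = 52/19. Together with π_1 + π_2 = 1:
  π_1 = (3/13)/(12/19 + 3/13) = (3/13)/(213/247) = 19/71,
  π_2 = (12/19)/(12/19 + 3/13) = (12/19)/(213/247) = 52/71.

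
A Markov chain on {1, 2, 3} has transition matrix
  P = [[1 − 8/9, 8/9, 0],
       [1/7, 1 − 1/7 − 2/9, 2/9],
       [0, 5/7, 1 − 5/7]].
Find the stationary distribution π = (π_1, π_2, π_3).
π = (405/3709, 2520/3709, 784/3709)

This is a birth-death chain on three states, which satisfies detailed balance: π_1 · P_{12} = π_2 · P_{21} and π_2 · P_{23} = π_3 · P_{32}.
From π_1 · 8/9 = π_2 · 1/7: π_2/π_1 = (8/9)/(1/7) = 56/9.
From π_2 · 2/9 = π_3 · 5/7: π_3/π_2 = (2/9)/(5/7) = 14/45.
Take π_1 proportional to 1; then unnormalized π = (1, 56/9, 784/405). Normalize by dividing by the sum 3709/405:
  π = (405/3709, 2520/3709, 784/3709).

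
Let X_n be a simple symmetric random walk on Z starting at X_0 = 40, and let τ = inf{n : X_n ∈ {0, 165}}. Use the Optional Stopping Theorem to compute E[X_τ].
E[X_τ] = 40

X_n is a martingale and τ is a bounded-mean stopping time (indeed τ is finite a.s. with bounded expectation since the walk is in a bounded region). By the OST, E[X_τ] = E[X_0] = 40. Equivalently: E[X_τ] = 165 · P(hit 165 first) + 0 · P(hit 0 first) = 165 · (40/165) = 40.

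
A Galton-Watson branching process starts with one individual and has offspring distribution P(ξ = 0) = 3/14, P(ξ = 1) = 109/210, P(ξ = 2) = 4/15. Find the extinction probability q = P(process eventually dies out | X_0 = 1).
q = 45/56

The pgf is f(s) = 3/14 + 109/210·s + 4/15·s². The extinction probability q is the smallest fixed point of f in [0, 1]. Setting s = f(s):
  4/15·s² + (109/210 − 1)·s + 3/14 = 0
  4/15·s² − (3/14 + 4/15)·s + 3/14 = 0
which factors as (s − 1)·(4/15·s − 3/14) = 0, giving roots s = 1 and s = (3/14)/(4/15) = 45/56.
Mean offspring μ = 109/210 + 2·4/15 = 221/210 > 1 (supercritical), so q < 1. The extinction probability is the smaller root: q = (3/14)/(4/15) = 45/56.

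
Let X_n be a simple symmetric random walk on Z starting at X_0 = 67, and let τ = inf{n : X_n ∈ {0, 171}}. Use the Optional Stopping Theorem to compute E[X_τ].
E[X_τ] = 67

X_n is a martingale and τ is a bounded-mean stopping time (indeed τ is finite a.s. with bounded expectation since the walk is in a bounded region). By the OST, E[X_τ] = E[X_0] = 67. Equivalently: E[X_τ] = 171 · P(hit 171 first) + 0 · P(hit 0 first) = 171 · (67/171) = 67.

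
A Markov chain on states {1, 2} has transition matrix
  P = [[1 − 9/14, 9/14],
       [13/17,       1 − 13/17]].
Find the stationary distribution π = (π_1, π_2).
π_1 = 182/335, π_2 = 153/335

Solve πP = π with π_1 + π_2 = 1. From πP = π: π_1 · (1 − 9/14) + π_2 · 13/17 = π_1 ⇒ π_2 · 13/17 = π_1 · 9/14 ⇒ π_2/π_1 = (9/14)/(13/17) = 153/182. Together with π_1 + π_2 = 1:
  π_1 = (13/17)/(9/14 + 13/17) = (13/17)/(335/238) = 182/335,
  π_2 = (9/14)/(9/14 + 13/17) = (9/14)/(335/238) = 153/335.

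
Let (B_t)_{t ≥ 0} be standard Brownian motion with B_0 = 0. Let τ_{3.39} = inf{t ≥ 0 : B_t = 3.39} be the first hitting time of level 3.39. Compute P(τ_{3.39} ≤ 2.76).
P(τ_{3.39} ≤ 2.76) = 2(1 − Φ(3.39/√2.76)) = 2(1 − Φ(2.0405)) ≈ 0.0413

By the reflection principle for standard BM, P(τ_b ≤ t) = 2 · P(B_t ≥ b). Since B_t ~ N(0, t), P(B_t ≥ 3.39) = 1 − Φ(3.39/√t) = 1 − Φ(3.39/√2.76) = 1 − Φ(2.0405) ≈ 0.02065. Doubling: P(τ_{3.39} ≤ 2.76) ≈ 2 · 0.02065 = 0.04130 ≈ 0.0413.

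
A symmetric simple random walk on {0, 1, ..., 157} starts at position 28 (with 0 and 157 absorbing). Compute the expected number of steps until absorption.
E[τ | X_0 = 28] = 3612

Let v_k = E[τ | X_0 = k]. Boundary: v_0 = v_157 = 0. Recurrence: v_k = 1 + (v_{k-1} + v_{k+1})/2 for 1 ≤ k ≤ 156. The particular solution to v_k − (v_{k-1} + v_{k+1})/2 = 1 is v_k = −k^2. Adding homogeneous solution A + B k and matching boundaries gives v_k = k (157 − k). Substituting k = 28: v_28 = 28 · 129 = 3612.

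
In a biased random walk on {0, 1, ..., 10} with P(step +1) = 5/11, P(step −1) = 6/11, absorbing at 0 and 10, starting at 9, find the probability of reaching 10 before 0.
P(hit 10 before 0) = (1 − (6/5)^9) / (1 − (6/5)^10) = 40622855/50700551

Let u_k denote P(reach 10 before 0 | start at k). Boundary: u_0 = 0, u_10 = 1. Recurrence: u_k = 5/11·u_{k+1} + 6/11·u_{k-1} for 1 ≤ k ≤ 9. Try u_k = A + B·r^k with r = q/p = (6/11)/(5/11) = 6/5. Substitution satisfies the recurrence; boundary conditions give:
  u_k = (1 − r^k) / (1 − r^N) = (1 − (6/5)^9) / (1 − (6/5)^10) = 40622855/50700551.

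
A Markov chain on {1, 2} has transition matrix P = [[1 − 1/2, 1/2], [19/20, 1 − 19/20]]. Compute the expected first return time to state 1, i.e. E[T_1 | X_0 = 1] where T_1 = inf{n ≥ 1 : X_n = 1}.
E[T_1 | X_0 = 1] = 1/π_1 = 29/19

For an irreducible recurrent Markov chain with stationary distribution π, E[T_i | X_0 = i] = 1/π_i (Kac's formula). Here π_1 = (19/20)/(1/2 + 19/20) = (19/20)/(29/20) = 19/29, so E[T_1 | X_0 = 1] = 1/π_1 = (1/2 + 19/20)/(19/20) = (29/20)/(19/20) = 29/19.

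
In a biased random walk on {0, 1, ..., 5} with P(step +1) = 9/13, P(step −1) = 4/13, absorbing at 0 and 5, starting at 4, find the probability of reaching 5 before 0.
P(hit 5 before 0) = (1 − (4/9)^4) / (1 − (4/9)^5) = 11349/11605

Let u_k denote P(reach 5 before 0 | start at k). Boundary: u_0 = 0, u_5 = 1. Recurrence: u_k = 9/13·u_{k+1} + 4/13·u_{k-1} for 1 ≤ k ≤ 4. Try u_k = A + B·r^k with r = q/p = (4/13)/(9/13) = 4/9. Substitution satisfies the recurrence; boundary conditions give:
  u_k = (1 − r^k) / (1 − r^N) = (1 − (4/9)^4) / (1 − (4/9)^5) = 11349/11605.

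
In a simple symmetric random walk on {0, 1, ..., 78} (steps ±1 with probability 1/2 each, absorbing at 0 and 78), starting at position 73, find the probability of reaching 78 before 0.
P(hit 78 before 0) = 73/78

Let u_k = P(hit 78 before 0 | start at k). Then u_0 = 0, u_78 = 1, and u_k = u_{k-1}/2 + u_{k+1}/2 for 1 ≤ k ≤ 77. This harmonic recurrence is solved by u_k = k/78, giving u_73 = 73/78.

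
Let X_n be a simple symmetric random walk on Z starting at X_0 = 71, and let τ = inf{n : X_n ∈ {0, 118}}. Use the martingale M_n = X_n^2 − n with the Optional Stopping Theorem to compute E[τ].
E[τ] = 3337

M_n = X_n^2 − n is a martingale (since E[X_{n+1}^2 | F_n] = X_n^2 + 1). By OST (τ has finite mean in a bounded region), E[M_τ] = E[M_0] = X_0^2 − 0 = 71^2 = 5041. Also E[M_τ] = E[X_τ^2] − E[τ]. The walk exits at 0 or 118, with P(hit 118 first) = 71/118, so E[X_τ^2] = 118^2 · 71/118 + 0 = 8378. Thus E[τ] = E[X_τ^2] − E[M_τ] = 8378 − 5041 = 3337 = 71(118 − 71) = 3337.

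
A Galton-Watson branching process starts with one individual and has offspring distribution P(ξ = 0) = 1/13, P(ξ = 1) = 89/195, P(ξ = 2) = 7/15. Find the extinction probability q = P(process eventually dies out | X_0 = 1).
q = 15/91

The pgf is f(s) = 1/13 + 89/195·s + 7/15·s². The extinction probability q is the smallest fixed point of f in [0, 1]. Setting s = f(s):
  7/15·s² + (89/195 − 1)·s + 1/13 = 0
  7/15·s² − (1/13 + 7/15)·s + 1/13 = 0
which factors as (s − 1)·(7/15·s − 1/13) = 0, giving roots s = 1 and s = (1/13)/(7/15) = 15/91.
Mean offspring μ = 89/195 + 2·7/15 = 271/195 > 1 (supercritical), so q < 1. The extinction probability is the smaller root: q = (1/13)/(7/15) = 15/91.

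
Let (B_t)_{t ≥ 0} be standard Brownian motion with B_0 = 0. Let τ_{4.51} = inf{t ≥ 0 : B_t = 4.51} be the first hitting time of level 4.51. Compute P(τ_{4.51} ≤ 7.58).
P(τ_{4.51} ≤ 7.58) = 2(1 − Φ(4.51/√7.58)) = 2(1 − Φ(1.6381)) ≈ 0.1014

By the reflection principle for standard BM, P(τ_b ≤ t) = 2 · P(B_t ≥ b). Since B_t ~ N(0, t), P(B_t ≥ 4.51) = 1 − Φ(4.51/√t) = 1 − Φ(4.51/√7.58) = 1 − Φ(1.6381) ≈ 0.05070. Doubling: P(τ_{4.51} ≤ 7.58) ≈ 2 · 0.05070 = 0.10140 ≈ 0.1014.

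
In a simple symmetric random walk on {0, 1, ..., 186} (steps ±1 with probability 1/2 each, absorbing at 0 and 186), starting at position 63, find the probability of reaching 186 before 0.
P(hit 186 before 0) = 63/186 = 21/62

Let u_k = P(hit 186 before 0 | start at k). Then u_0 = 0, u_186 = 1, and u_k = u_{k-1}/2 + u_{k+1}/2 for 1 ≤ k ≤ 185. This harmonic recurrence is solved by u_k = k/186, giving u_63 = 63/186 = 21/62.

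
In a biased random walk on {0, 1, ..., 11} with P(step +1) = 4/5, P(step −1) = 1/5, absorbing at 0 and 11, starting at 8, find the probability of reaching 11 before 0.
P(hit 11 before 0) = (1 − (1/4)^8) / (1 − (1/4)^11) = 1398080/1398101

Let u_k denote P(reach 11 before 0 | start at k). Boundary: u_0 = 0, u_11 = 1. Recurrence: u_k = 4/5·u_{k+1} + 1/5·u_{k-1} for 1 ≤ k ≤ 10. Try u_k = A + B·r^k with r = q/p = (1/5)/(4/5) = 1/4. Substitution satisfies the recurrence; boundary conditions give:
  u_k = (1 − r^k) / (1 − r^N) = (1 − (1/4)^8) / (1 − (1/4)^11) = 1398080/1398101.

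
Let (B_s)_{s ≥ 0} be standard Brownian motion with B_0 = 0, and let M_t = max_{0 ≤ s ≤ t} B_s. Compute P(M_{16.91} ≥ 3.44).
P(M_{16.91} ≥ 3.44) = 2·P(B_{16.91} ≥ 3.44) = 2(1 − Φ(3.44/√16.91)) ≈ 0.4029

By the reflection principle for Brownian motion, P(M_t ≥ a) = 2 · P(B_t ≥ a) for a ≥ 0. Since B_t ~ N(0, t), P(B_t ≥ 3.44) = 1 − Φ(3.44/√t) = 1 − Φ(3.44/√16.91) = 1 − Φ(0.8365). So
  P(M_{16.91} ≥ 3.44) = 2(1 − Φ(0.8365)) ≈ 0.4029.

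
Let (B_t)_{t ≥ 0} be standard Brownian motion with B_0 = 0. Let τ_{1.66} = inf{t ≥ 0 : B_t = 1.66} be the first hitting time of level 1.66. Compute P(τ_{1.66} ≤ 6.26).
P(τ_{1.66} ≤ 6.26) = 2(1 − Φ(1.66/√6.26)) = 2(1 − Φ(0.6635)) ≈ 0.5070

By the reflection principle for standard BM, P(τ_b ≤ t) = 2 · P(B_t ≥ b). Since B_t ~ N(0, t), P(B_t ≥ 1.66) = 1 − Φ(1.66/√t) = 1 − Φ(1.66/√6.26) = 1 − Φ(0.6635) ≈ 0.25351. Doubling: P(τ_{1.66} ≤ 6.26) ≈ 2 · 0.25351 = 0.50702 ≈ 0.5070.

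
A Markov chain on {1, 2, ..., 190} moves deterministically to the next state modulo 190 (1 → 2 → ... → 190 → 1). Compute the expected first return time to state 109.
E[T_109 | X_0 = 109] = 190

The chain cycles deterministically, so starting at state 109 it returns in exactly 190 steps. Equivalently, the stationary distribution is uniform π_j = 1/190 for every state j, so by Kac's formula E[T_109] = 1/π_109 = 190.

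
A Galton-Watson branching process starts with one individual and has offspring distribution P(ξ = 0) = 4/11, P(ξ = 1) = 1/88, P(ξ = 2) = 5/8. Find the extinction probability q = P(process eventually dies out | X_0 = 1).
q = 32/55

The pgf is f(s) = 4/11 + 1/88·s + 5/8·s². The extinction probability q is the smallest fixed point of f in [0, 1]. Setting s = f(s):
  5/8·s² + (1/88 − 1)·s + 4/11 = 0
  5/8·s² − (4/11 + 5/8)·s + 4/11 = 0
which factors as (s − 1)·(5/8·s − 4/11) = 0, giving roots s = 1 and s = (4/11)/(5/8) = 32/55.
Mean offspring μ = 1/88 + 2·5/8 = 111/88 > 1 (supercritical), so q < 1. The extinction probability is the smaller root: q = (4/11)/(5/8) = 32/55.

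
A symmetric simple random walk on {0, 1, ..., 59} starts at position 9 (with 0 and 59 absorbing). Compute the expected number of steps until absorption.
E[τ | X_0 = 9] = 450

Let v_k = E[τ | X_0 = k]. Boundary: v_0 = v_59 = 0. Recurrence: v_k = 1 + (v_{k-1} + v_{k+1})/2 for 1 ≤ k ≤ 58. The particular solution to v_k − (v_{k-1} + v_{k+1})/2 = 1 is v_k = −k^2. Adding homogeneous solution A + B k and matching boundaries gives v_k = k (59 − k). Substituting k = 9: v_9 = 9 · 50 = 450.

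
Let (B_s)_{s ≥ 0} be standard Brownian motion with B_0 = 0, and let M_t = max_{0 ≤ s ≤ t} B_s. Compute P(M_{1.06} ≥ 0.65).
P(M_{1.06} ≥ 0.65) = 2·P(B_{1.06} ≥ 0.65) = 2(1 − Φ(0.65/√1.06)) ≈ 0.5278

By the reflection principle for Brownian motion, P(M_t ≥ a) = 2 · P(B_t ≥ a) for a ≥ 0. Since B_t ~ N(0, t), P(B_t ≥ 0.65) = 1 − Φ(0.65/√t) = 1 − Φ(0.65/√1.06) = 1 − Φ(0.6313). So
  P(M_{1.06} ≥ 0.65) = 2(1 − Φ(0.6313)) ≈ 0.5278.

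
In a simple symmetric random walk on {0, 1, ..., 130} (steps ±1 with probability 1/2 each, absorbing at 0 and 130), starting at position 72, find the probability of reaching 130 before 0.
P(hit 130 before 0) = 72/130 = 36/65

Let u_k = P(hit 130 before 0 | start at k). Then u_0 = 0, u_130 = 1, and u_k = u_{k-1}/2 + u_{k+1}/2 for 1 ≤ k ≤ 129. This harmonic recurrence is solved by u_k = k/130, giving u_72 = 72/130 = 36/65.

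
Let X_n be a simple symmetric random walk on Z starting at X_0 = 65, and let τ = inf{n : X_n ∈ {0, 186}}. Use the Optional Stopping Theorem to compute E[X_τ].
E[X_τ] = 65

X_n is a martingale and τ is a bounded-mean stopping time (indeed τ is finite a.s. with bounded expectation since the walk is in a bounded region). By the OST, E[X_τ] = E[X_0] = 65. Equivalently: E[X_τ] = 186 · P(hit 186 first) + 0 · P(hit 0 first) = 186 · (65/186) = 65.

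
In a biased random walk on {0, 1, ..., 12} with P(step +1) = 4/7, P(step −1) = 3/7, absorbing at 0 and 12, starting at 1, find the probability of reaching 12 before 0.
P(hit 12 before 0) = (1 − (3/4)^1) / (1 − (3/4)^12) = 4194304/16245775

Let u_k denote P(reach 12 before 0 | start at k). Boundary: u_0 = 0, u_12 = 1. Recurrence: u_k = 4/7·u_{k+1} + 3/7·u_{k-1} for 1 ≤ k ≤ 11. Try u_k = A + B·r^k with r = q/p = (3/7)/(4/7) = 3/4. Substitution satisfies the recurrence; boundary conditions give:
  u_k = (1 − r^k) / (1 − r^N) = (1 − (3/4)^1) / (1 − (3/4)^12) = 4194304/16245775.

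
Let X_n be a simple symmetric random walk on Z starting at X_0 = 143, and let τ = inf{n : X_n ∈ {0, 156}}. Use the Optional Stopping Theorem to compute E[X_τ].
E[X_τ] = 143

X_n is a martingale and τ is a bounded-mean stopping time (indeed τ is finite a.s. with bounded expectation since the walk is in a bounded region). By the OST, E[X_τ] = E[X_0] = 143. Equivalently: E[X_τ] = 156 · P(hit 156 first) + 0 · P(hit 0 first) = 156 · (143/156) = 143.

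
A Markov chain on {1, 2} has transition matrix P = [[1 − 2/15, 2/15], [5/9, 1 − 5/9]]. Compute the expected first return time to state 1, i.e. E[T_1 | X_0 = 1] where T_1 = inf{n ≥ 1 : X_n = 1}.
E[T_1 | X_0 = 1] = 1/π_1 = 31/25

For an irreducible recurrent Markov chain with stationary distribution π, E[T_i | X_0 = i] = 1/π_i (Kac's formula). Here π_1 = (5/9)/(2/15 + 5/9) = (5/9)/(31/45) = 25/31, so E[T_1 | X_0 = 1] = 1/π_1 = (2/15 + 5/9)/(5/9) = (31/45)/(5/9) = 31/25.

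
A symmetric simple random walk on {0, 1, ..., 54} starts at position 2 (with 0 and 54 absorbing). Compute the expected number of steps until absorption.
E[τ | X_0 = 2] = 104

Let v_k = E[τ | X_0 = k]. Boundary: v_0 = v_54 = 0. Recurrence: v_k = 1 + (v_{k-1} + v_{k+1})/2 for 1 ≤ k ≤ 53. The particular solution to v_k − (v_{k-1} + v_{k+1})/2 = 1 is v_k = −k^2. Adding homogeneous solution A + B k and matching boundaries gives v_k = k (54 − k). Substituting k = 2: v_2 = 2 · 52 = 104.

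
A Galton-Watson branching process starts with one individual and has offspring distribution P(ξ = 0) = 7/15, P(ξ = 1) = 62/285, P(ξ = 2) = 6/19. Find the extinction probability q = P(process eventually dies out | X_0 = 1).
q = 1

Mean offspring μ = 0·7/15 + 1·62/285 + 2·6/19 = 242/285 ≤ 1. For μ ≤ 1 with offspring not concentrated at 1, the Galton-Watson process goes extinct almost surely, so q = 1.
(Algebraic check: The pgf is f(s) = 7/15 + 62/285·s + 6/19·s². The extinction probability q is the smallest fixed point of f in [0, 1]. Setting s = f(s):
  6/19·s² + (62/285 − 1)·s + 7/15 = 0
  6/19·s² − (7/15 + 6/19)·s + 7/15 = 0
which factors as (s − 1)·(6/19·s − 7/15) = 0, giving roots s = 1 and s = (7/15)/(6/19) = 133/90. Since 133/90 ≥ 1, the smallest root in [0, 1] is s = 1.)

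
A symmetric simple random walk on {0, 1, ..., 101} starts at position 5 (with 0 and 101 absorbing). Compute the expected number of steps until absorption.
E[τ | X_0 = 5] = 480

Let v_k = E[τ | X_0 = k]. Boundary: v_0 = v_101 = 0. Recurrence: v_k = 1 + (v_{k-1} + v_{k+1})/2 for 1 ≤ k ≤ 100. The particular solution to v_k − (v_{k-1} + v_{k+1})/2 = 1 is v_k = −k^2. Adding homogeneous solution A + B k and matching boundaries gives v_k = k (101 − k). Substituting k = 5: v_5 = 5 · 96 = 480.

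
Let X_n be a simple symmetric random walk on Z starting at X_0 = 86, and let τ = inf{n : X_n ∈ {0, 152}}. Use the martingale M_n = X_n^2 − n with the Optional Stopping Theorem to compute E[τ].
E[τ] = 5676

M_n = X_n^2 − n is a martingale (since E[X_{n+1}^2 | F_n] = X_n^2 + 1). By OST (τ has finite mean in a bounded region), E[M_τ] = E[M_0] = X_0^2 − 0 = 86^2 = 7396. Also E[M_τ] = E[X_τ^2] − E[τ]. The walk exits at 0 or 152, with P(hit 152 first) = 86/152, so E[X_τ^2] = 152^2 · 86/152 + 0 = 13072. Thus E[τ] = E[X_τ^2] − E[M_τ] = 13072 − 7396 = 5676 = 86(152 − 86) = 5676.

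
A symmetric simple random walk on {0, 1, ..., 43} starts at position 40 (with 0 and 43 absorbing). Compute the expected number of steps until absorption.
E[τ | X_0 = 40] = 120

Let v_k = E[τ | X_0 = k]. Boundary: v_0 = v_43 = 0. Recurrence: v_k = 1 + (v_{k-1} + v_{k+1})/2 for 1 ≤ k ≤ 42. The particular solution to v_k − (v_{k-1} + v_{k+1})/2 = 1 is v_k = −k^2. Adding homogeneous solution A + B k and matching boundaries gives v_k = k (43 − k). Substituting k = 40: v_40 = 40 · 3 = 120.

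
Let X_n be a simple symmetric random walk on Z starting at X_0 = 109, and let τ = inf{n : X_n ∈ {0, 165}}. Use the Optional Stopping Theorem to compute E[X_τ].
E[X_τ] = 109

X_n is a martingale and τ is a bounded-mean stopping time (indeed τ is finite a.s. with bounded expectation since the walk is in a bounded region). By the OST, E[X_τ] = E[X_0] = 109. Equivalently: E[X_τ] = 165 · P(hit 165 first) + 0 · P(hit 0 first) = 165 · (109/165) = 109.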